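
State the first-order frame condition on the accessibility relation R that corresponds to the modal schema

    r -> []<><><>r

forall x forall z (xRz -> exists w (x = w & z R^3 w))

This is a Sahlqvist (Geach-type) schema ◇^0□^0r → □^1◇^3r.
Minimal-valuation argument: fix x; take any y with xR^0y and any z with xR^1z. Set V(r) to the set of worlds R-reachable from y in exactly 0 steps. Then □^0r holds at y, so the antecedent holds at x; validity forces ◇^3r at z, giving a w with zR^3w and yR^0w.
First-order correspondent: forall x forall z (xRz -> exists w (x = w & z R^3 w)).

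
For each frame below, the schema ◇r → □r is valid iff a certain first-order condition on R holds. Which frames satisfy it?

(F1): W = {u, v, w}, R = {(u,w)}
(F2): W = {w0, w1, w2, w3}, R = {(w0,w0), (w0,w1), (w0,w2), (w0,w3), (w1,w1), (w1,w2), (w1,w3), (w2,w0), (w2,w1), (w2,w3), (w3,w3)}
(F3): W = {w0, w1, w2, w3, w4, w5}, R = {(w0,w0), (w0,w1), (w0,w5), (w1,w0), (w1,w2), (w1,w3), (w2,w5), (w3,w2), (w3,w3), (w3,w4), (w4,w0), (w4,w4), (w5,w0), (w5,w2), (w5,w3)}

(F1)

This is the axiom for partial functionality; its first-order frame correspondent is ∀x ∀y ∀z (Rxy ∧ Rxz → y = z).
(F1): satisfies the condition.
(F2): fails — w0 sees both w0 and w1.
(F3): fails — w0 sees both w0 and w1.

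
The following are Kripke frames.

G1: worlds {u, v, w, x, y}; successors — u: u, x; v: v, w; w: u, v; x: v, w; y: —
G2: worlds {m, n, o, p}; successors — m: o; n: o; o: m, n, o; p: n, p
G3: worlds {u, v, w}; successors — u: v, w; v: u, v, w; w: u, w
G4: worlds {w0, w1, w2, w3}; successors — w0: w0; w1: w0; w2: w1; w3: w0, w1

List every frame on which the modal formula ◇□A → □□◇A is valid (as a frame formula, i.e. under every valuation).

Frame correspondent (Sahlqvist): ∀x ∀y ∀z ((xRy ∧ xR²z) → ∃w (yRw ∧ zRw)) — i.e. a generalized confluence (Geach) condition.
G1: fails — uRu, uR²v but no t with uRt and vRt.
G2: fails — pRn, pR²p but no w with nRw and pRw.
G3: condition met.
G4: condition met.
Valid on: G3, G4.

G3, G4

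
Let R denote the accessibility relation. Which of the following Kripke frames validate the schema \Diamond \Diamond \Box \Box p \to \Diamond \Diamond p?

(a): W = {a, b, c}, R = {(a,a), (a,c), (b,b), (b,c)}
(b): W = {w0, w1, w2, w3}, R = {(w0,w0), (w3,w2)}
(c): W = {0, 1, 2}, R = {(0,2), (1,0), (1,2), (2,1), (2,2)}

(b), (c)

Frame correspondent (Sahlqvist): \forall x \forall y (x R^2 y \to \exists w (y R^2 w \wedge x R^2 w)) — i.e. a generalized confluence (Geach) condition.
(a): fails — aR²c but no w with cR²w and aR²w.
(b): condition met.
(c): condition met.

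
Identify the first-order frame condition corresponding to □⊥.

emptiness of R

This schema is the Ver axiom.
Its frame correspondent is emptiness of R — ∀x ∀y ¬Rxy.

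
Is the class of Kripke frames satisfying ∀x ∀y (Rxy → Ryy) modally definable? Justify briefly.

Definable; □(□r → r) defines it

Yes: it is shift-reflexivity, defined by the T□ schema □(□r → r).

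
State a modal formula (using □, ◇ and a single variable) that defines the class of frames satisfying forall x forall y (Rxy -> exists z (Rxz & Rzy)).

□□s → □s

This is density; the standard corresponding axiom is C4: □□s → □s.
Suppose □□s→□s is valid. Take Rxy and set V(s)={w : xR²w}. Then □□s at x, so □s at x, so s at y, i.e. ∃z(Rxz∧Rzy).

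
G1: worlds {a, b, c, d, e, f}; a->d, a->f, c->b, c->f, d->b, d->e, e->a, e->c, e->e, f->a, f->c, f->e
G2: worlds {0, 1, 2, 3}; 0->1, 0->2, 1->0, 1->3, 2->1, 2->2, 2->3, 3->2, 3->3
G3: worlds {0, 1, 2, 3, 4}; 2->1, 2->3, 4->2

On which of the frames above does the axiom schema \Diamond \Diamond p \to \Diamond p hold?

This is the axiom for a generalized confluence (Geach) condition; its first-order frame correspondent is \forall x \forall y (x R^2 y \to \exists w (y = w \wedge xRw)).
G1: fails — aR²a but no w with a=w and aRw.
G2: fails — 0R²0 but no w with 0=w and 0Rw.
G3: fails — 4R²1 but no w with 1=w and 4Rw.

none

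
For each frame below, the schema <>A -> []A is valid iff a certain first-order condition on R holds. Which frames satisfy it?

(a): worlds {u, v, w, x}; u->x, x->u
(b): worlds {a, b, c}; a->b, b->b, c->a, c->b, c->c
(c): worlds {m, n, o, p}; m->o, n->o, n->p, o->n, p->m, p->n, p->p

(a)

Frame correspondent (Sahlqvist): forall x forall y forall z (Rxy & Rxz -> y = z) — i.e. partial functionality.
(a): satisfies the condition.
(b): fails — c sees both a and b.
(c): fails — n sees both o and p.
Valid on: (a).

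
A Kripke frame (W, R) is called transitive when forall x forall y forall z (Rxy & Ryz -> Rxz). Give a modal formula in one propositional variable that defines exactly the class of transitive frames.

The condition is transitivity. The 4 schema □r → □□r defines it.
Suppose □r→□□r is valid. Take Rxy, Ryz and set V(r)={w : Rxw}. Then □r at x, so □□r at x, so □r at y, so r at z, i.e. Rxz.

□r → □□r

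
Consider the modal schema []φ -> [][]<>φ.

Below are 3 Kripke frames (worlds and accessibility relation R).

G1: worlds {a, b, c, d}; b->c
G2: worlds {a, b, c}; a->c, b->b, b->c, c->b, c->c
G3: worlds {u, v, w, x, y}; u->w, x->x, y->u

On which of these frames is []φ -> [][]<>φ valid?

G1, G2

The schema corresponds to a generalized confluence (Geach) condition: forall x forall z (x R^2 z -> exists w (xRw & zRw)).
G1: ✓.
G2: ✓.
G3: fails — yR²w but no t with yRt and wRt.
Valid on: G1, G2.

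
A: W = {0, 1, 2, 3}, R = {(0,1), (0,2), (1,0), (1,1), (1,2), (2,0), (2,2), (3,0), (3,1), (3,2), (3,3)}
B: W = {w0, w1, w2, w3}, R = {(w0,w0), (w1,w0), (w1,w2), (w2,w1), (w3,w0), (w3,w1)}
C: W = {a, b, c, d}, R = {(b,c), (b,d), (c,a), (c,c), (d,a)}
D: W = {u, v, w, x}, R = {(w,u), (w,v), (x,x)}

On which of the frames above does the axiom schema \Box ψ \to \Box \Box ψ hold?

Frame correspondent (Sahlqvist): \forall x \forall y \forall z (Rxy \wedge Ryz \to Rxz) — i.e. transitivity.
A: fails — R02 and R20 but not R00.
B: fails — Rw1w2 and Rw2w1 but not Rw1w1.
C: fails — Rbc and Rca but not Rba.
D: holds.
Valid on: D.

D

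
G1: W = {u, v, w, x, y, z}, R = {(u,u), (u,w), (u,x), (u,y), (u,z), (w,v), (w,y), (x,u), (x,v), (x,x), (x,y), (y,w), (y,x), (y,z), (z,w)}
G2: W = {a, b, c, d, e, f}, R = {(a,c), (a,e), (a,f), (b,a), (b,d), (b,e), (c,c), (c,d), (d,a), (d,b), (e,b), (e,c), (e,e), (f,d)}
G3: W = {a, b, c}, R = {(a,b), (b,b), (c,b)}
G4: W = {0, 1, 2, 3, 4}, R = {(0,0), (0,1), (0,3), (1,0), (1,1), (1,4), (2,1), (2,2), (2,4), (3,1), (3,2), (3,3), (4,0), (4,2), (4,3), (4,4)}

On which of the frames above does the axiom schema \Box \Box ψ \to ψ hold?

This is the axiom for a generalized confluence (Geach) condition; its first-order frame correspondent is \forall x \exists w (x R^2 w \wedge x = w).
G1: fails — at v but no t with vR²t and v=t.
G2: fails — at a but no w with aR²w and a=w.
G3: fails — at a but no w with aR²w and a=w.
G4: satisfies the condition.

G4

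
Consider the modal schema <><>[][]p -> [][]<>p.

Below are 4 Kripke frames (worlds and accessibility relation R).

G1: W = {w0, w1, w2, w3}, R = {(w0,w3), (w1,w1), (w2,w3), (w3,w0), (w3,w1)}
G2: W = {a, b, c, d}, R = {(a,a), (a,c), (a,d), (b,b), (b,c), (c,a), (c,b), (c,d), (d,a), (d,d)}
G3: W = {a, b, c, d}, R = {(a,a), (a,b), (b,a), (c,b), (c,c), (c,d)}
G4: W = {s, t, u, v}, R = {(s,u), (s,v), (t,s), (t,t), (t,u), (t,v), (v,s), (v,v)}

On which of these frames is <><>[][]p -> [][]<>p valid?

The schema corresponds to a generalized confluence (Geach) condition: forall x forall y forall z ((x R^2 y & x R^2 z) -> exists w (y R^2 w & zRw)).
G1: fails — w0R²w0, w0R²w0 but no w with w0R²w and w0Rw.
G2: holds.
G3: fails — cR²a, cR²d but no w with aR²w and dRw.
G4: fails — tR²s, tR²u but no w with sR²w and uRw.

G2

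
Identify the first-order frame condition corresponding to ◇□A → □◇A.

Suppose ◇□A→□◇A is valid. Take Rxy, Rxz and set V(A)={w : Ryw}. Then □A at y so ◇□A at x, so □◇A at x, so ◇A at z, giving w with Rzw and Ryw.
Conversely, on a frame with convergence the schema holds at every world under every valuation.
So the correspondent is convergence.

convergence: ∀x ∀y ∀z (Rxy ∧ Rxz → ∃w (Ryw ∧ Rzw))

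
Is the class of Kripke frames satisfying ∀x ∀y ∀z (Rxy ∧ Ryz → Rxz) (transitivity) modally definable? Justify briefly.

Definable; □r → □□r defines it

This is a Sahlqvist condition; the 4 axiom □r → □□r defines it.
Suppose □r→□□r is valid. Take Rxy, Ryz and set V(r)={w : Rxw}. Then □r at x, so □□r at x, so □r at y, so r at z, i.e. Rxz.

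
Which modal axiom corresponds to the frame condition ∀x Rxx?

□q → q

A defining formula is □q → q (the T axiom).
Suppose □q→q is valid. At any x set V(q)={w : Rxw}. Then □q holds at x, so q holds at x, i.e. Rxx.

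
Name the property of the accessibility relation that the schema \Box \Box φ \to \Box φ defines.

Density

This is the C4 axiom.
Its frame correspondent is density — \forall x \forall y (Rxy \to \exists z (Rxz \wedge Rzy)).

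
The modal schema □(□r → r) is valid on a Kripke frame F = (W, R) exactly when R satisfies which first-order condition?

Suppose □(□r→r) is valid. Take Rxy and set V(r)={w : Ryw}. Then at y, □r holds; since □(□r→r) at x, □r→r at y, so r at y, i.e. Ryy.

Shift-reflexivity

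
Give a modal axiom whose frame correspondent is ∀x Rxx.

□q → q

A defining formula is □q → q (the T axiom).
Suppose □q→q is valid. At any x set V(q)={w : Rxw}. Then □q holds at x, so q holds at x, i.e. Rxx.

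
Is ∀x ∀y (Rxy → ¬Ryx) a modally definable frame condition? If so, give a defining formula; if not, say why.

No — not modally definable

Modal frame validity is preserved under surjective bounded morphisms.
The 5-cycle (worlds 0,1,2,3,4 with 0→1→2→3→4→0) is asymmetric. Mapping every world to a single reflexive point • is a surjective bounded morphism, and the reflexive point is not asymmetric (R•• but asymmetry requires ¬R••).
So no modal formula (or set of formulas) defines exactly the asymmetric frames.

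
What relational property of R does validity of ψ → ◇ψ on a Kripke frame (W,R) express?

reflexivity

Equivalently (dual form): □ψ → ψ.
Suppose □ψ→ψ is valid. At any x set V(ψ)={w : Rxw}. Then □ψ holds at x, so ψ holds at x, i.e. Rxx.
Conversely, on a frame with reflexivity the schema holds at every world under every valuation.
So the correspondent is reflexivity.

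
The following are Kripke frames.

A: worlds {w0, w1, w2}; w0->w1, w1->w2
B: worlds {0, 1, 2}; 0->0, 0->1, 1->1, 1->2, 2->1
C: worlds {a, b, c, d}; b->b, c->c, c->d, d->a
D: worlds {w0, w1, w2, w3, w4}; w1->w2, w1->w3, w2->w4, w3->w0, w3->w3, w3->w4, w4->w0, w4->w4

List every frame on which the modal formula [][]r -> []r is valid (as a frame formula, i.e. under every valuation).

B

Frame correspondent (Sahlqvist): forall x forall y (Rxy -> exists z (Rxz & Rzy)) — i.e. density.
A: fails — Rw1w2 but no z with Rw1z and Rzw2.
B: holds.
C: fails — Rda but no z with Rdz and Rza.
D: fails — Rw1w2 but no z with Rw1z and Rzw2.
Valid on: B.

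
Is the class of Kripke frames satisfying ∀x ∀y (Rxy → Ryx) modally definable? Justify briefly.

Definable; p → □◇p defines it

This is a Sahlqvist condition; the B axiom p → □◇p defines it.
Suppose p→□◇p is valid. Take Rxy and set V(p)={x}. Then p at x, so □◇p at x, so ◇p at y, so some z with Ryz has p; z=x, i.e. Ryx.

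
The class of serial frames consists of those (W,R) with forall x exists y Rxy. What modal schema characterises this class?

□p → ◇p

A defining formula is □p → ◇p (the D axiom).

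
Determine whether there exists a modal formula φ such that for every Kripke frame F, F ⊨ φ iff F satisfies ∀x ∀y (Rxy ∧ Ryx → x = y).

Any modally definable frame class is closed under surjective bounded morphisms.
The 4-cycle (worlds s,t,u,v with s→t→u→v→s) is antisymmetric. Sending even-indexed worlds to s and odd-indexed worlds to t is a surjective bounded morphism onto the two-world frame with s↔t, which is not antisymmetric.
Hence antisymmetry is not modally definable.

Not modally definable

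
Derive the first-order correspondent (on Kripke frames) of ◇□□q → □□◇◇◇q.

This is a Sahlqvist (Geach-type) schema ◇^1□^2q → □^2◇^3q.
First-order correspondent: ∀x ∀y ∀z ((xRy ∧ xR²z) → ∃w (yR²w ∧ zR³w)).

∀x ∀y ∀z ((xRy ∧ xR²z) → ∃w (yR²w ∧ zR³w))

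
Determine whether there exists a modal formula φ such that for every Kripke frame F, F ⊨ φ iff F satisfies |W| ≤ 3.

Not modally definable

If a class were modally definable it would be closed under disjoint unions (Goldblatt–Thomason).
Any modal formula valid on each of 4 disjoint one-world frames is valid on their disjoint union (validity is preserved under disjoint unions). Each one-world frame has |W|=1≤3, but the union has |W|=4.
Hence having at most 3 worlds is not modally definable.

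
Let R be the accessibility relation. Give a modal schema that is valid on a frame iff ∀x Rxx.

□p → p

The condition is reflexivity. The T schema □p → p defines it.
Suppose □p→p is valid. At any x set V(p)={w : Rxw}. Then □p holds at x, so p holds at x, i.e. Rxx.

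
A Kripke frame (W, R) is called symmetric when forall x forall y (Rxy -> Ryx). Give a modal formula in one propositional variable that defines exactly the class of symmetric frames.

A defining formula is s → □◇s (the B axiom).
Suppose s→□◇s is valid. Take Rxy and set V(s)={x}. Then s at x, so □◇s at x, so ◇s at y, so some z with Ryz has s; z=x, i.e. Ryx.

s → □◇s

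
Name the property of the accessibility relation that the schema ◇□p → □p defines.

Equivalently (dual form): ◇p → □◇p.
Suppose ◇p→□◇p is valid. Take Rxy, Rxz and set V(p)={y}. Then ◇p at x, so □◇p at x, so ◇p at z, so some w with Rzw has p; w=y, i.e. Rzy. By symmetry of the argument, Ryz.

The Euclidean property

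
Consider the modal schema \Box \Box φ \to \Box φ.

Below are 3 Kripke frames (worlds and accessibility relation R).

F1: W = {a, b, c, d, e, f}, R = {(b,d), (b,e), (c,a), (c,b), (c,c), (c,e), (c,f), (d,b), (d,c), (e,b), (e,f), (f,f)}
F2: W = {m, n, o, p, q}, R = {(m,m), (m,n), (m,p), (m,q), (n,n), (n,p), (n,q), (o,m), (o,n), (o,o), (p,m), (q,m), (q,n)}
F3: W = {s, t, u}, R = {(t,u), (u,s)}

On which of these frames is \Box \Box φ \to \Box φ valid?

The schema corresponds to density: \forall x \forall y (Rxy \to \exists z (Rxz \wedge Rzy)).
F1: fails — Reb but no z with Rez and Rzb.
F2: satisfies the condition.
F3: fails — Rus but no z with Ruz and Rzs.

F2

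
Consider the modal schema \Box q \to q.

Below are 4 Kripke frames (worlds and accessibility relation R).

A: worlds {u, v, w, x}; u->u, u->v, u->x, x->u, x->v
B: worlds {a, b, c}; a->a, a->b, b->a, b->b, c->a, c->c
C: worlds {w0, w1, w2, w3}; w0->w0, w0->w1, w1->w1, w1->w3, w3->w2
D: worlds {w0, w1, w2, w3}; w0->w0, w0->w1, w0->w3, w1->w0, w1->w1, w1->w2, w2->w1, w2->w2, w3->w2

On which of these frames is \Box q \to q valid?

B

Frame correspondent (Sahlqvist): \forall x Rxx — i.e. reflexivity.
A: fails — world v does not see itself.
B: satisfies the condition.
C: fails — world w2 does not see itself.
D: fails — world w3 does not see itself.
Valid on: B.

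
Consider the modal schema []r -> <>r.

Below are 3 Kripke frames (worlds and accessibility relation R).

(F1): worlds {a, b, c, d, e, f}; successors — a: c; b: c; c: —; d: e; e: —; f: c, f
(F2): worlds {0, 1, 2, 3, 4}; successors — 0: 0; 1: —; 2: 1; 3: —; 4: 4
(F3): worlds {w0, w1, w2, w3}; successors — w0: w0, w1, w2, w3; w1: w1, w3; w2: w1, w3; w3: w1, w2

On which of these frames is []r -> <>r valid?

This is the axiom for seriality; its first-order frame correspondent is forall x exists y Rxy.
(F1): fails — world c has no successor.
(F2): fails — world 1 has no successor.
(F3): condition met.

(F3)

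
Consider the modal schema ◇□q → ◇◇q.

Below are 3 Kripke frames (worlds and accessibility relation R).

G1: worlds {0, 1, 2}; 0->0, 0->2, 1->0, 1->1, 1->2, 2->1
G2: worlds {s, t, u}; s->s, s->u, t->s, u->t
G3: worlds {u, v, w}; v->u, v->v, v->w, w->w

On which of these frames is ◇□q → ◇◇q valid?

This is the axiom for a generalized confluence (Geach) condition; its first-order frame correspondent is ∀x ∀y (xRy → ∃w (yRw ∧ xR²w)).
G1: condition met.
G2: condition met.
G3: fails — vRu but no t with uRt and vR²t.

G1, G2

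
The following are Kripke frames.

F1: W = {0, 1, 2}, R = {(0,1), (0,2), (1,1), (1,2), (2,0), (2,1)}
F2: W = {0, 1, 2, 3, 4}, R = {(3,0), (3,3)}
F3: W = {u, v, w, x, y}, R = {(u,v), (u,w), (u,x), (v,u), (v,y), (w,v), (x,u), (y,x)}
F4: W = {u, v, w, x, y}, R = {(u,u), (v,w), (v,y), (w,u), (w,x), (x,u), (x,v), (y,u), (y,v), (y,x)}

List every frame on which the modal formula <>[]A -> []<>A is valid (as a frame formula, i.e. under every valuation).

F1

The schema corresponds to convergence: forall x forall y forall z (Rxy & Rxz -> exists w (Ryw & Rzw)).
F1: satisfies the condition.
F2: fails — R33 and R30 but 3 and 0 have no common successor.
F3: fails — Ruv and Ruw but v and w have no common successor.
F4: fails — Rxu and Rxv but u and v have no common successor.
Valid on: F1.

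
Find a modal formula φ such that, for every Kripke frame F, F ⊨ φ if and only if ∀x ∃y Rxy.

□p → ◇p

This is seriality; the standard corresponding axiom is D: □p → ◇p.
Suppose □p→◇p is valid. At any x set V(p)=W. Then □p at x, so ◇p at x, so x has a successor.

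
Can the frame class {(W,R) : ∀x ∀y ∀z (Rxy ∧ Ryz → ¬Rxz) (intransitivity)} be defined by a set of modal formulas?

Any modally definable frame class is closed under surjective bounded morphisms.
The 5-cycle (worlds a,b,c,d,e with a→b→c→d→e→a) is intransitive. Mapping every world to a single reflexive point • is a surjective bounded morphism; the reflexive point is not intransitive (R••∧R•• but R••).
So no modal formula (or set of formulas) defines exactly the intransitive frames.

No — not modally definable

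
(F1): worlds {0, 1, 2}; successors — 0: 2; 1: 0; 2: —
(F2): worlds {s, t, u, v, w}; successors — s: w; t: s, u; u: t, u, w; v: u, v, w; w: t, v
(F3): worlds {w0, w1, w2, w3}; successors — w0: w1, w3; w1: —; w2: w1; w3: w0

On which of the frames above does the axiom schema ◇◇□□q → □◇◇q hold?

Frame correspondent (Sahlqvist): ∀x ∀y ∀z ((xR²y ∧ xRz) → ∃w (yR²w ∧ zR²w)) — i.e. a generalized confluence (Geach) condition.
(F1): fails — 1R²2, 1R0 but no w with 2R²w and 0R²w.
(F2): ✓.
(F3): fails — w0R²w0, w0Rw1 but no w with w0R²w and w1R²w.

(F2)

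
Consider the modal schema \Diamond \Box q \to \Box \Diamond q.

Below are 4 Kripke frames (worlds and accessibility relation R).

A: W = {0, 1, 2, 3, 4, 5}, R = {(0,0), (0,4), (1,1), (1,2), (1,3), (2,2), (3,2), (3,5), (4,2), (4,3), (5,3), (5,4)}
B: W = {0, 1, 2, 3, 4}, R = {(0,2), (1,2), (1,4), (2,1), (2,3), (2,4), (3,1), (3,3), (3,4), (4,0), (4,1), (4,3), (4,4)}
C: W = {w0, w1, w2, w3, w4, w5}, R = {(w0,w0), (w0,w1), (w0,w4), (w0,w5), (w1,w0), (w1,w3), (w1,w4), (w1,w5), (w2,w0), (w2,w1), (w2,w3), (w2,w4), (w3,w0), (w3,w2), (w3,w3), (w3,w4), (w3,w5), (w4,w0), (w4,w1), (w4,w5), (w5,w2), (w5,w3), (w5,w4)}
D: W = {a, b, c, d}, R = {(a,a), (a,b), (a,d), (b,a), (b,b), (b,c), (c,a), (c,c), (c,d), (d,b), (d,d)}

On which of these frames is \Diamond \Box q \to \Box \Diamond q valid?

D

This is the axiom for convergence; its first-order frame correspondent is \forall x \forall y \forall z (Rxy \wedge Rxz \to \exists w (Ryw \wedge Rzw)).
A: fails — R00 and R04 but 0 and 4 have no common successor.
B: fails — R40 and R43 but 0 and 3 have no common successor.
C: fails — Rw0w4 and Rw0w5 but w4 and w5 have no common successor.
D: satisfies the condition.
Valid on: D.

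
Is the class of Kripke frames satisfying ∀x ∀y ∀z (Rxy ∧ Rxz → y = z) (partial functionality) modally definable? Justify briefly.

Definable; ◇r → □r defines it

The condition is partial functionality. A defining modal formula is ◇r → □r.
Suppose ◇r→□r is valid. Take Rxy, Rxz and set V(r)={y}. Then ◇r at x, so □r at x, so r at z, i.e. z=y.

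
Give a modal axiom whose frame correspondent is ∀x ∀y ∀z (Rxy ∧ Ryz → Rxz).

This is transitivity; the standard corresponding axiom is 4: □p → □□p.

□p → □□p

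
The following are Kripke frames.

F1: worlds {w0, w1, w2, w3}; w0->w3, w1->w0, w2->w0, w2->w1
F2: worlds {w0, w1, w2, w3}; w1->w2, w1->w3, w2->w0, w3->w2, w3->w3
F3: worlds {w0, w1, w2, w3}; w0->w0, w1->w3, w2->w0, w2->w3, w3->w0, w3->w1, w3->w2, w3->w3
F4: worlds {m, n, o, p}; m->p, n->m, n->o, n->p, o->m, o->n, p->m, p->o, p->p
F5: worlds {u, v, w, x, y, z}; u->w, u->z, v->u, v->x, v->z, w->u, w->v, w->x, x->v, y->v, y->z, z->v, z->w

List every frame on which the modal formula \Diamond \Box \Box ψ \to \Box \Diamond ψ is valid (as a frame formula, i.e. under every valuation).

This is the axiom for a generalized confluence (Geach) condition; its first-order frame correspondent is \forall x \forall y \forall z ((xRy \wedge xRz) \to \exists w (y R^2 w \wedge zRw)).
F1: fails — w0Rw3, w0Rw3 but no w with w3R²w and w3Rw.
F2: fails — w1Rw2, w1Rw2 but no w with w2R²w and w2Rw.
F3: fails — w3Rw0, w3Rw1 but no w with w0R²w and w1Rw.
F4: condition met.
F5: fails — vRx, vRx but no t with xR²t and xRt.

F4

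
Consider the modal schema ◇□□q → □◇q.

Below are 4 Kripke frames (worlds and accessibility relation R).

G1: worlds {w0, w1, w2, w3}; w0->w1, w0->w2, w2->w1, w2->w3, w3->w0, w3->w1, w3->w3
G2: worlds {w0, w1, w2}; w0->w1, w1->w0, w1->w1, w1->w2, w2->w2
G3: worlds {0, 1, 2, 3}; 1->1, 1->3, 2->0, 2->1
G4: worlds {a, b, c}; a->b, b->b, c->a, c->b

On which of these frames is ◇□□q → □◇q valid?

The schema corresponds to a generalized confluence (Geach) condition: ∀x ∀y ∀z ((xRy ∧ xRz) → ∃w (yR²w ∧ zRw)).
G1: fails — w0Rw1, w0Rw1 but no w with w1R²w and w1Rw.
G2: fails — w1Rw2, w1Rw0 but no w with w2R²w and w0Rw.
G3: fails — 1R1, 1R3 but no w with 1R²w and 3Rw.
G4: ✓.
Valid on: G4.

G4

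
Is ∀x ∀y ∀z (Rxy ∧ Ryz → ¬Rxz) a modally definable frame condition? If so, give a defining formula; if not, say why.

No — not modally definable

If a class were modally definable it would be closed under surjective bounded morphisms (Goldblatt–Thomason).
The 7-cycle (worlds 0,1,2,3,4,5,6 with 0→1→2→3→4→5→6→0) is intransitive. Mapping every world to a single reflexive point • is a surjective bounded morphism; the reflexive point is not intransitive (R••∧R•• but R••).
So no modal formula (or set of formulas) defines exactly the intransitive frames.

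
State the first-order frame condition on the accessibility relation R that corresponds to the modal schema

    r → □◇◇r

This is a Sahlqvist (Geach-type) schema ◇^0□^0r → □^1◇^2r.
First-order correspondent: ∀x ∀z (xRz → ∃w (x = w ∧ zR²w)).

∀x ∀z (xRz → ∃w (x = w ∧ zR²w))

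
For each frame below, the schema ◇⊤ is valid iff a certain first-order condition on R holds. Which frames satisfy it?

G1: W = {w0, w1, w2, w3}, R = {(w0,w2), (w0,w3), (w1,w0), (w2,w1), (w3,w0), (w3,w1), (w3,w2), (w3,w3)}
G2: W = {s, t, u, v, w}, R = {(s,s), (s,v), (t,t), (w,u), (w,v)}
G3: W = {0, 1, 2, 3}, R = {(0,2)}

G1

This is the axiom for seriality; its first-order frame correspondent is ∀x ∃y Rxy.
G1: satisfies the condition.
G2: fails — world u has no successor.
G3: fails — world 1 has no successor.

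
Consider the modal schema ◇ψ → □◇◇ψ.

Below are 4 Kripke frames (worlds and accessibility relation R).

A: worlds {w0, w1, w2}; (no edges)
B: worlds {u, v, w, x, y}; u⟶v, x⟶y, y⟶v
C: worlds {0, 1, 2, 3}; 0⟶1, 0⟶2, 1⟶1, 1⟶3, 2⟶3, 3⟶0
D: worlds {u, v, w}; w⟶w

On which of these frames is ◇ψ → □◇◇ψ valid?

A, D

The schema corresponds to a generalized confluence (Geach) condition: ∀x ∀y ∀z ((xRy ∧ xRz) → ∃w (y = w ∧ zR²w)).
A: holds.
B: fails — uRv, uRv but no t with v=t and vR²t.
C: fails — 0R1, 0R2 but no w with 1=w and 2R²w.
D: holds.
Valid on: A, D.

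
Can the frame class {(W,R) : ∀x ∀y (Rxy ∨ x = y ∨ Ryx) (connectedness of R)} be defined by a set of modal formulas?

Modal frame validity is preserved under disjoint unions.
Take 4 disjoint single-world reflexive frames: each is trivially connected, but their disjoint union has 4 worlds with no edge between distinct components, so it is not connected.
So the class is not modally definable.

Not definable by any modal formula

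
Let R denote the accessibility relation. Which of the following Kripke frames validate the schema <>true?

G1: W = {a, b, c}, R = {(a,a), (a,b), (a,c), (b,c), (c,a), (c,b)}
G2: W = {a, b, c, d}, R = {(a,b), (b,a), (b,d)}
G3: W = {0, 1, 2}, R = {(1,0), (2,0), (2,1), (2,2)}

This is the axiom for seriality; its first-order frame correspondent is forall x exists y Rxy.
G1: holds.
G2: fails — world c has no successor.
G3: fails — world 0 has no successor.

G1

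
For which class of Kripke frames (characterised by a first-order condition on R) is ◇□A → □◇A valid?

convergence

This schema is the .2 axiom.
It corresponds to convergence: ∀x ∀y ∀z (Rxy ∧ Rxz → ∃w (Ryw ∧ Rzw)).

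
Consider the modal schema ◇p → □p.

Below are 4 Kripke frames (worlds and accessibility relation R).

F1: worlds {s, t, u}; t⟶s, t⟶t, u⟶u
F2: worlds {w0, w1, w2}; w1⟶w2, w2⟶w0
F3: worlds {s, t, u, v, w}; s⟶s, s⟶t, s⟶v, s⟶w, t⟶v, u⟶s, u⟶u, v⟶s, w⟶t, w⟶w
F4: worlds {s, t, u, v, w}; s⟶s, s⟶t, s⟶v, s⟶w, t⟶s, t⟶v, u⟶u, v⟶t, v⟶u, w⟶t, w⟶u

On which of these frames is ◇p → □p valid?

The schema corresponds to partial functionality: ∀x ∀y ∀z (Rxy ∧ Rxz → y = z).
F1: fails — t sees both s and t.
F2: ✓.
F3: fails — s sees both s and t.
F4: fails — s sees both s and t.

F2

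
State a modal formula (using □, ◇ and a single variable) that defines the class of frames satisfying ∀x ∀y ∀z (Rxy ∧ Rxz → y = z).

◇p → □p

This is partial functionality; the standard corresponding axiom is CD: ◇p → □p.
Suppose ◇p→□p is valid. Take Rxy, Rxz and set V(p)={y}. Then ◇p at x, so □p at x, so p at z, i.e. z=y.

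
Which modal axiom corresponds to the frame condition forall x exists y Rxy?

□q → ◇q

A defining formula is □q → ◇q (the D axiom).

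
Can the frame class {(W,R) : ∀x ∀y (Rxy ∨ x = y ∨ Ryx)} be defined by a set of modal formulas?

Modal frame validity is preserved under disjoint unions.
Take 3 disjoint single-world reflexive frames: each is trivially connected, but their disjoint union has 3 worlds with no edge between distinct components, so it is not connected.
So no modal formula (or set of formulas) defines exactly the connected frames.

Not modally definable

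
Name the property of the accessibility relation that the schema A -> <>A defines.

reflexivity

Replacing A by ¬A and contraposing gives the equivalent schema □A → A.
Suppose □A→A is valid. At any x set V(A)={w : Rxw}. Then □A holds at x, so A holds at x, i.e. Rxx.
Conversely, on a frame with reflexivity the schema holds at every world under every valuation.
Frame condition: forall x Rxx.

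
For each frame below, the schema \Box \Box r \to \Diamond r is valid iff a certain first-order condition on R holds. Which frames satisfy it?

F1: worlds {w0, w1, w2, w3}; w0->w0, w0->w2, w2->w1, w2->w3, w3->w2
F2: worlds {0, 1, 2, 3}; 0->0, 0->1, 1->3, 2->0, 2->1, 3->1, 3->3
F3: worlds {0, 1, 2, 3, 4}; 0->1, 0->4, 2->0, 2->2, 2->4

F2

Frame correspondent (Sahlqvist): \forall x \exists w (x R^2 w \wedge xRw) — i.e. a generalized confluence (Geach) condition.
F1: fails — at w1 but no w with w1R²w and w1Rw.
F2: condition met.
F3: fails — at 0 but no w with 0R²w and 0Rw.
Valid on: F2.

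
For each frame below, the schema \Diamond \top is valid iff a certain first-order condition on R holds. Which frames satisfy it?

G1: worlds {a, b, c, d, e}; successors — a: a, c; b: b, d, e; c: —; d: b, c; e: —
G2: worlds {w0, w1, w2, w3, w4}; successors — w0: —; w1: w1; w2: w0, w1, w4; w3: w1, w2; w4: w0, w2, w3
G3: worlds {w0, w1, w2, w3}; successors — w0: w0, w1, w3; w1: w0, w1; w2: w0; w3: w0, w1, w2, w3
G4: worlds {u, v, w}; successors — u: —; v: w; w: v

G3

The schema corresponds to seriality: \forall x \exists y Rxy.
G1: fails — world c has no successor.
G2: fails — world w0 has no successor.
G3: satisfies the condition.
G4: fails — world u has no successor.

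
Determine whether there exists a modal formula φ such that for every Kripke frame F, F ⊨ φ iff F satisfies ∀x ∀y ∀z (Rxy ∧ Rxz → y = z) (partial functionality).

The condition is partial functionality. A defining modal formula is ◇p → □p.
Suppose ◇p→□p is valid. Take Rxy, Rxz and set V(p)={y}. Then ◇p at x, so □p at x, so p at z, i.e. z=y.

Yes, by ◇p → □p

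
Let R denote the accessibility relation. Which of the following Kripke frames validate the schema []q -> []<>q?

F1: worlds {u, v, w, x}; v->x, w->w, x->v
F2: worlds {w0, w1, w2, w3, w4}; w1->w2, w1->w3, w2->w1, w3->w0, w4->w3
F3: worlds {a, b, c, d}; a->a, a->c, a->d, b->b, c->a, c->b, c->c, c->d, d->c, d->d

This is the axiom for a generalized confluence (Geach) condition; its first-order frame correspondent is forall x forall z (xRz -> exists w (xRw & zRw)).
F1: fails — vRx but no t with vRt and xRt.
F2: fails — w1Rw2 but no w with w1Rw and w2Rw.
F3: satisfies the condition.

F3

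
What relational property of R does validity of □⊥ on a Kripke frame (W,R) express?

□⊥ is valid iff no world has any successor (otherwise □⊥ fails at any world with one).
The converse is a direct semantic check.
Frame condition: ∀x ∀y ¬Rxy.

Emptiness of R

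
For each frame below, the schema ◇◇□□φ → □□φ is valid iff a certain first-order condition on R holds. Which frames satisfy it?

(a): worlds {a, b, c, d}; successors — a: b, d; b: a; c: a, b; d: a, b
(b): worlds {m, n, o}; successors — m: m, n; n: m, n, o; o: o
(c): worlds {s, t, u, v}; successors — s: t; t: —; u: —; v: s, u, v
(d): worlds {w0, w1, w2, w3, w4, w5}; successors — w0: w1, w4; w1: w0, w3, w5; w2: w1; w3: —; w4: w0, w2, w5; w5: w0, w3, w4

none

This is the axiom for a generalized confluence (Geach) condition; its first-order frame correspondent is ∀x ∀y ∀z ((xR²y ∧ xR²z) → ∃w (yR²w ∧ z = w)).
(a): fails — aR²b, aR²a but no w with bR²w and a=w.
(b): fails — mR²o, mR²m but no w with oR²w and m=w.
(c): fails — vR²s, vR²s but no w with sR²w and s=w.
(d): fails — w0R²w2, w0R²w2 but no w with w2R²w and w2=w.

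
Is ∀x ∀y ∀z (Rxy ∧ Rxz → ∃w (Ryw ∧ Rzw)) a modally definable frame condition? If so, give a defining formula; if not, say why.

Yes: it is convergence, defined by the .2 schema ◇□q → □◇q.
Suppose ◇□q→□◇q is valid. Take Rxy, Rxz and set V(q)={w : Ryw}. Then □q at y so ◇□q at x, so □◇q at x, so ◇q at z, giving w with Rzw and Ryw.

Yes, by ◇□q → □◇q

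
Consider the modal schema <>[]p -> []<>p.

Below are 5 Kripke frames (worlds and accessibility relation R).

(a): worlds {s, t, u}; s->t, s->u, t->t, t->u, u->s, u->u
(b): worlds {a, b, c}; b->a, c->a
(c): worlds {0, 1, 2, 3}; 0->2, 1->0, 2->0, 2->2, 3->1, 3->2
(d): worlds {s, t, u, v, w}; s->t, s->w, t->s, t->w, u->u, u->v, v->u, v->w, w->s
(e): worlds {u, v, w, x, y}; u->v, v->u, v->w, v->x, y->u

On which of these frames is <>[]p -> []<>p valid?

The schema corresponds to convergence: forall x forall y forall z (Rxy & Rxz -> exists w (Ryw & Rzw)).
(a): satisfies the condition.
(b): fails — Rba and Rba but a and a have no common successor.
(c): satisfies the condition.
(d): fails — Rts and Rtw but s and w have no common successor.
(e): fails — Rvw and Rvw but w and w have no common successor.
Valid on: (a), (c).

(a), (c)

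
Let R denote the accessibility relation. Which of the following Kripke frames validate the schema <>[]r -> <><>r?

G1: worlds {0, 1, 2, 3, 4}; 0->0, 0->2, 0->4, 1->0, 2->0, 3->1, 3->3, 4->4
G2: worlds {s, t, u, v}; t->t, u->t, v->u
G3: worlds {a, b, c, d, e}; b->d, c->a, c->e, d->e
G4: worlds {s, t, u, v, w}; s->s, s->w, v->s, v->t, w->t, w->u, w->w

G1, G2

Frame correspondent (Sahlqvist): forall x forall y (xRy -> exists w (yRw & x R^2 w)) — i.e. a generalized confluence (Geach) condition.
G1: ✓.
G2: ✓.
G3: fails — cRa but no w with aRw and cR²w.
G4: fails — vRt but no w* with tRw* and vR²w*.
Valid on: G1, G2.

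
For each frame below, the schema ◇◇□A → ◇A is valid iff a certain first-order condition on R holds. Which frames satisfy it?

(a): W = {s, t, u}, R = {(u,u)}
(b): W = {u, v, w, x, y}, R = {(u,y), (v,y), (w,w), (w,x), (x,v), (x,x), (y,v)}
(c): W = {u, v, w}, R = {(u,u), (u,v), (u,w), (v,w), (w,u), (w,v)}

(a)

This is the axiom for a generalized confluence (Geach) condition; its first-order frame correspondent is ∀x ∀y (xR²y → ∃w (yRw ∧ xRw)).
(a): ✓.
(b): fails — wR²v but no t with vRt and wRt.
(c): fails — wR²v but no t with vRt and wRt.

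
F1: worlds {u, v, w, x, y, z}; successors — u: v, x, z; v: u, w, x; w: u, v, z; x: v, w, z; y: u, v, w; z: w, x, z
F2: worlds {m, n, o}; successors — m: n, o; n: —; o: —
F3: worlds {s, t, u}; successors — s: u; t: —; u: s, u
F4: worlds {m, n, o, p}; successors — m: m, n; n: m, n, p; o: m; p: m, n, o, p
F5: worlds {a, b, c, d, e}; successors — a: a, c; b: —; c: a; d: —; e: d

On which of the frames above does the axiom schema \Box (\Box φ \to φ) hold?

none

This is the axiom for shift-reflexivity; its first-order frame correspondent is \forall x \forall y (Rxy \to Ryy).
F1: fails — Ruv but not Rvv.
F2: fails — Rmo but not Roo.
F3: fails — Rus but not Rss.
F4: fails — Rpo but not Roo.
F5: fails — Rac but not Rcc.
Valid on no frame.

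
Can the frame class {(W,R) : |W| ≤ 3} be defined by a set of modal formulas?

Modal frame validity is preserved under disjoint unions.
Any modal formula valid on each of 4 disjoint one-world frames is valid on their disjoint union (validity is preserved under disjoint unions). Each one-world frame has |W|=1≤3, but the union has |W|=4.
So the class is not modally definable.

No — not modally definable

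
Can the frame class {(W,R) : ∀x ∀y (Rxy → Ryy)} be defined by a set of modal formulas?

Definable; □(□p → p) defines it

Yes: it is shift-reflexivity, defined by the T□ schema □(□p → p).
Suppose □(□p→p) is valid. Take Rxy and set V(p)={w : Ryw}. Then at y, □p holds; since □(□p→p) at x, □p→p at y, so p at y, i.e. Ryy.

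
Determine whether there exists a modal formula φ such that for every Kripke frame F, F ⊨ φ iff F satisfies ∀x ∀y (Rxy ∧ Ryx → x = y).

Modal frame validity is preserved under surjective bounded morphisms.
The 6-cycle (worlds 0,1,2,3,4,5 with 0→1→2→3→4→5→0) is antisymmetric. Sending even-indexed worlds to s and odd-indexed worlds to t is a surjective bounded morphism onto the two-world frame with s↔t, which is not antisymmetric.
So the class is not modally definable.

No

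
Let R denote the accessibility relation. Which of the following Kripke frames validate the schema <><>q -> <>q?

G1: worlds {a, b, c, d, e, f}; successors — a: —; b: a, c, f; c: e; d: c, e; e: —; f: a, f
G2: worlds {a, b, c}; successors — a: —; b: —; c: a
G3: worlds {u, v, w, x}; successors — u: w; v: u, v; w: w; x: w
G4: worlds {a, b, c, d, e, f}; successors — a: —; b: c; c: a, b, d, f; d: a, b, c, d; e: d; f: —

G2

This is the axiom for transitivity; its first-order frame correspondent is forall x forall y forall z (Rxy & Ryz -> Rxz).
G1: fails — Rbc and Rce but not Rbe.
G2: ✓.
G3: fails — Rvu and Ruw but not Rvw.
G4: fails — Rbc and Rcd but not Rbd.
Valid on: G2.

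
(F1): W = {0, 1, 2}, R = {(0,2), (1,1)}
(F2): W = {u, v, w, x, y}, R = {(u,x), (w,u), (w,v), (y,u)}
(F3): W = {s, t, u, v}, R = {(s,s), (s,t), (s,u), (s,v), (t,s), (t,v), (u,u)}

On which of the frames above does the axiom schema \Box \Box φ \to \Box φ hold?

Frame correspondent (Sahlqvist): \forall x \forall y (Rxy \to \exists z (Rxz \wedge Rzy)) — i.e. density.
(F1): fails — R02 but no z with R0z and Rz2.
(F2): fails — Ryu but no z with Ryz and Rzu.
(F3): ✓.
Valid on: (F3).

(F3)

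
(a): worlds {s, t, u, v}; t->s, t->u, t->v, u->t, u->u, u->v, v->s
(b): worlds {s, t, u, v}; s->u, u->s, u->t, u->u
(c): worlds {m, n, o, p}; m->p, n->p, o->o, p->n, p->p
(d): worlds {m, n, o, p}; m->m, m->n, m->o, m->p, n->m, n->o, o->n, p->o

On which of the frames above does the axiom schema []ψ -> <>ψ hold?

The schema corresponds to seriality: forall x exists y Rxy.
(a): fails — world s has no successor.
(b): fails — world t has no successor.
(c): holds.
(d): holds.

(c), (d)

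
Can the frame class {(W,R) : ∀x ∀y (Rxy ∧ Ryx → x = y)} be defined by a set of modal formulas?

No

If a class were modally definable it would be closed under surjective bounded morphisms (Goldblatt–Thomason).
The 6-cycle (worlds s,t,u,v,w,x with s→t→u→v→w→x→s) is antisymmetric. Sending even-indexed worlds to a and odd-indexed worlds to b is a surjective bounded morphism onto the two-world frame with a↔b, which is not antisymmetric.
Hence antisymmetry is not modally definable.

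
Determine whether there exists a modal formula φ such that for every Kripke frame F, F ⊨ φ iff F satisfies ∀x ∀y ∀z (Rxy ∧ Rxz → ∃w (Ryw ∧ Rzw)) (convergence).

Yes: it is convergence, defined by the .2 schema ◇□p → □◇p.
Suppose ◇□p→□◇p is valid. Take Rxy, Rxz and set V(p)={w : Ryw}. Then □p at y so ◇□p at x, so □◇p at x, so ◇p at z, giving w with Rzw and Ryw.

Yes — defined by ◇□p → □◇p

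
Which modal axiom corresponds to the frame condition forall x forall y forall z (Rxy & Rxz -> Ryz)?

This is the Euclidean property; the standard corresponding axiom is 5: ◇r → □◇r.

◇r → □◇r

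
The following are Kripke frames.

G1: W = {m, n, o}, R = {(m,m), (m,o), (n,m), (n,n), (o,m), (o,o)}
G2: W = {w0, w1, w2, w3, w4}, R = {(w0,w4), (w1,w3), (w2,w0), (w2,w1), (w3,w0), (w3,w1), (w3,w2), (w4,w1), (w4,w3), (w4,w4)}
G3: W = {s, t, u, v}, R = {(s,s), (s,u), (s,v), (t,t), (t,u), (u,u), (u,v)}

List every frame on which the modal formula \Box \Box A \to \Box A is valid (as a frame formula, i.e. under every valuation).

G1, G3

Frame correspondent (Sahlqvist): \forall x \forall y (Rxy \to \exists z (Rxz \wedge Rzy)) — i.e. density.
G1: satisfies the condition.
G2: fails — Rw1w3 but no z with Rw1z and Rzw3.
G3: satisfies the condition.
Valid on: G1, G3.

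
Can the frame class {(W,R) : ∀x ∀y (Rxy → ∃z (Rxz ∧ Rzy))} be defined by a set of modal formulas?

Yes, by □□r → □r

The condition is density. A defining modal formula is □□r → □r.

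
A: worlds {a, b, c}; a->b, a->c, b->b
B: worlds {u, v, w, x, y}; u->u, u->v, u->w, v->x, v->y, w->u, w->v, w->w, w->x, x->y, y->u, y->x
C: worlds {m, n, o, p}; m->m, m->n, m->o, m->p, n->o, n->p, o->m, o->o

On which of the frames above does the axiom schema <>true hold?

B

This is the axiom for seriality; its first-order frame correspondent is forall x exists y Rxy.
A: fails — world c has no successor.
B: condition met.
C: fails — world p has no successor.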